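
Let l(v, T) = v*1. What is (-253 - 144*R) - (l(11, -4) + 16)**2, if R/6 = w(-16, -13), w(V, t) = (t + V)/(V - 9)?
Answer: -49606/25 ≈ -1984.2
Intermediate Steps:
l(v, T) = v
w(V, t) = (V + t)/(-9 + V)
R = 174/25 (R = 6*((-16 - 13)/(-9 - 16)) = 6*(-29/(-25)) = 6*(-1/25*(-29)) = 6*(29/25) = 174/25 ≈ 6.9600)
(-253 - 144*R) - (l(11, -4) + 16)**2 = (-253 - 144*174/25) - (11 + 16)**2 = (-253 - 25056/25) - 1*27**2 = -31381/25 - 1*729 = -31381/25 - 729 = -49606/25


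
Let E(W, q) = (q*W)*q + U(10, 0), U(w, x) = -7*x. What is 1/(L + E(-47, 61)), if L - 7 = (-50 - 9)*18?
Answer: -1/175942 ≈ -5.6837e-6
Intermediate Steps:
E(W, q) = W*q² (E(W, q) = (q*W)*q - 7*0 = (W*q)*q + 0 = W*q² + 0 = W*q²)
L = -1055 (L = 7 + (-50 - 9)*18 = 7 - 59*18 = 7 - 1062 = -1055)
1/(L + E(-47, 61)) = 1/(-1055 - 47*61²) = 1/(-1055 - 47*3721) = 1/(-1055 - 174887) = 1/(-175942) = -1/175942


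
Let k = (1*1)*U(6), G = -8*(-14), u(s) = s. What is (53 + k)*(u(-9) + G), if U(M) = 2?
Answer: 5665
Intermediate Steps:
G = 112
k = 2 (k = (1*1)*2 = 1*2 = 2)
(53 + k)*(u(-9) + G) = (53 + 2)*(-9 + 112) = 55*103 = 5665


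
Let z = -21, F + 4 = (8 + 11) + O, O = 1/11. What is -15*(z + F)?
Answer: 975/11 ≈ 88.636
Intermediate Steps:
O = 1/11 ≈ 0.090909
F = 166/11 (F = -4 + ((8 + 11) + 1/11) = -4 + (19 + 1/11) = -4 + 210/11 = 166/11 ≈ 15.091)
-15*(z + F) = -15*(-21 + 166/11) = -15*(-65/11) = 975/11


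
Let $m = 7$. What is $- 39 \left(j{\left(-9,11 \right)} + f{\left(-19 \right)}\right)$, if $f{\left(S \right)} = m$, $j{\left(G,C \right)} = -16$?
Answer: $351$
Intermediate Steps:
$f{\left(S \right)} = 7$
$- 39 \left(j{\left(-9,11 \right)} + f{\left(-19 \right)}\right) = - 39 \left(-16 + 7\right) = \left(-39\right) \left(-9\right) = 351$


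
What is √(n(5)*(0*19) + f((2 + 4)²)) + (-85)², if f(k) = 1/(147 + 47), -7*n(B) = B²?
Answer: 7225 + √194/194 ≈ 7225.1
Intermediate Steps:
n(B) = -B²/7
f(k) = 1/194
√(n(5)*(0*19) + f((2 + 4)²)) + (-85)² = √((-⅐*5²)*(0*19) + 1/194) + (-85)² = √(-⅐*25*0 + 1/194) + 7225 = √(-25/7*0 + 1/194) + 7225 = √(0 + 1/194) + 7225 = √(1/194) + 7225 = √194/194 + 7225 = 7225 + √194/194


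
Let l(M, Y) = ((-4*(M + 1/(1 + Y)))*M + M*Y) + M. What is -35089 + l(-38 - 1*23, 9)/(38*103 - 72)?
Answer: -337068519/9605 ≈ -35093.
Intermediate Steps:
l(M, Y) = M + M*Y + M*(-4*M - 4/(1 + Y)) (l(M, Y) = ((-4*M - 4/(1 + Y))*M + M*Y) + M = (M*(-4*M - 4/(1 + Y)) + M*Y) + M = (M*Y + M*(-4*M - 4/(1 + Y))) + M = M + M*Y + M*(-4*M - 4/(1 + Y)))
-35089 + l(-38 - 1*23, 9)/(38*103 - 72) = -35089 + ((-38 - 1*23)*(-3 + 9**2 - 4*(-38 - 1*23) + 2*9 - 4*(-38 - 1*23)*9)/(1 + 9))/(38*103 - 72) = -35089 + ((-38 - 23)*(-3 + 81 - 4*(-38 - 23) + 18 - 4*(-38 - 23)*9)/10)/(3914 - 72) = -35089 - 61*1/10*(-3 + 81 - 4*(-61) + 18 - 4*(-61)*9)/3842 = -35089 - 61*1/10*(-3 + 81 + 244 + 18 + 2196)*(1/3842) = -35089 - 61*1/10*2536*(1/3842) = -35089 - 77348/5*1/3842 = -35089 - 38674/9605 = -337068519/9605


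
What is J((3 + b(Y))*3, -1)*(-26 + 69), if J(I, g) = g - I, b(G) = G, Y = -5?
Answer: 215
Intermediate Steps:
J((3 + b(Y))*3, -1)*(-26 + 69) = (-1 - (3 - 5)*3)*(-26 + 69) = (-1 - (-2)*3)*43 = (-1 - 1*(-6))*43 = (-1 + 6)*43 = 5*43 = 215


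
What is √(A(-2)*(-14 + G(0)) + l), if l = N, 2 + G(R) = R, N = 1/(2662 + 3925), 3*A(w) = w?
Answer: √4165361907/19761 ≈ 3.2660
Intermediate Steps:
A(w) = w/3
N = 1/6587 ≈ 0.00015181
G(R) = -2 + R
l = 1/6587 ≈ 0.00015181
√(A(-2)*(-14 + G(0)) + l) = √(((⅓)*(-2))*(-14 + (-2 + 0)) + 1/6587) = √(-2*(-14 - 2)/3 + 1/6587) = √(-⅔*(-16) + 1/6587) = √(32/3 + 1/6587) = √(210787/19761) = √4165361907/19761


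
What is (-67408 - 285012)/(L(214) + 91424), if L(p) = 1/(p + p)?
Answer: -150835760/39129473 ≈ -3.8548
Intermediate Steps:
L(p) = 1/(2*p)
(-67408 - 285012)/(L(214) + 91424) = (-67408 - 285012)/((1/2)/214 + 91424) = -352420/((1/2)*(1/214) + 91424) = -352420/(1/428 + 91424) = -352420/39129473/428 = -352420*428/39129473 = -150835760/39129473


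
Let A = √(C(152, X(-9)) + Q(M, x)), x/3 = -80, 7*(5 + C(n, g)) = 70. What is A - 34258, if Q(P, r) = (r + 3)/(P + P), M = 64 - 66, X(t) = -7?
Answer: -34258 + √257/2 ≈ -34250.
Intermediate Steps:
C(n, g) = 5 (C(n, g) = -5 + (⅐)*70 = -5 + 10 = 5)
x = -240 (x = 3*(-80) = -240)
M = -2
Q(P, r) = (3 + r)/(2*P) (Q(P, r) = (3 + r)/((2*P)) = (3 + r)*(1/(2*P)) = (3 + r)/(2*P))
A = √257/2 (A = √(5 + (½)*(3 - 240)/(-2)) = √(5 + (½)*(-½)*(-237)) = √(5 + 237/4) = √(257/4) = √257/2 ≈ 8.0156)
A - 34258 = √257/2 - 34258 = -34258 + √257/2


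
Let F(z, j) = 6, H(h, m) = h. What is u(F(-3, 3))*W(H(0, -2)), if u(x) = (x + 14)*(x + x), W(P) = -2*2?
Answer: -960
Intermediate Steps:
W(P) = -4
u(x) = 2*x*(14 + x) (u(x) = (14 + x)*(2*x) = 2*x*(14 + x))
u(F(-3, 3))*W(H(0, -2)) = (2*6*(14 + 6))*(-4) = (2*6*20)*(-4) = 240*(-4) = -960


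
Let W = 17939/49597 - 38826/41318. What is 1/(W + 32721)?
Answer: 1024624423/33526143520223 ≈ 3.0562e-5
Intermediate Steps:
W = -592224760/1024624423 (W = 17939*(1/49597) - 38826*1/41318 = 17939/49597 - 19413/20659 = -592224760/1024624423 ≈ -0.57799)
1/(W + 32721) = 1/(-592224760/1024624423 + 32721) = 1/(33526143520223/1024624423) = 1024624423/33526143520223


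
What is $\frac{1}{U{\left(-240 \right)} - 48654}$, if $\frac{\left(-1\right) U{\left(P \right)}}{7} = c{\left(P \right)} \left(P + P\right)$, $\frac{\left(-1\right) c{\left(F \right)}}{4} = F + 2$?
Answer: $\frac{1}{3150066} \approx 3.1745 \cdot 10^{-7}$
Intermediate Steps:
$c{\left(F \right)} = -8 - 4 F$ ($c{\left(F \right)} = - 4 \left(F + 2\right) = - 4 \left(2 + F\right) = -8 - 4 F$)
$U{\left(P \right)} = - 14 P \left(-8 - 4 P\right)$ ($U{\left(P \right)} = - 7 \left(-8 - 4 P\right) \left(P + P\right) = - 7 \left(-8 - 4 P\right) 2 P = - 7 \cdot 2 P \left(-8 - 4 P\right) = - 14 P \left(-8 - 4 P\right)$)
$\frac{1}{U{\left(-240 \right)} - 48654} = \frac{1}{56 \left(-240\right) \left(2 - 240\right) - 48654} = \frac{1}{56 \left(-240\right) \left(-238\right) - 48654} = \frac{1}{3198720 - 48654} = \frac{1}{3150066}$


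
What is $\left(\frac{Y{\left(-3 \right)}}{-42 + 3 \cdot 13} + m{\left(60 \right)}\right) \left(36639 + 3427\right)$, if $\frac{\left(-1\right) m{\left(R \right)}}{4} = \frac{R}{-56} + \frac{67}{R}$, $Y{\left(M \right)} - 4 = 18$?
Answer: $- \frac{10537358}{35} \approx -3.0107 \cdot 10^{5}$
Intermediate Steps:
$Y{\left(M \right)} = 22$ ($Y{\left(M \right)} = 4 + 18 = 22$)
$m{\left(R \right)} = - \frac{268}{R} + \frac{R}{14}$ ($m{\left(R \right)} = - 4 \left(\frac{R}{-56} + \frac{67}{R}\right) = - 4 \left(R \left(- \frac{1}{56}\right) + \frac{67}{R}\right) = - 4 \left(- \frac{R}{56} + \frac{67}{R}\right) = - 4 \left(\frac{67}{R} - \frac{R}{56}\right) = - \frac{268}{R} + \frac{R}{14}$)
$\left(\frac{Y{\left(-3 \right)}}{-42 + 3 \cdot 13} + m{\left(60 \right)}\right) \left(36639 + 3427\right) = \left(\frac{22}{-42 + 3 \cdot 13} + \left(- \frac{268}{60} + \frac{1}{14} \cdot 60\right)\right) \left(36639 + 3427\right) = \left(\frac{22}{-42 + 39} + \left(\left(-268\right) \frac{1}{60} + \frac{30}{7}\right)\right) 40066 = \left(\frac{22}{-3} + \left(- \frac{67}{15} + \frac{30}{7}\right)\right) 40066 = \left(22 \left(- \frac{1}{3}\right) - \frac{19}{105}\right) 40066 = \left(- \frac{22}{3} - \frac{19}{105}\right) 40066 = \left(- \frac{263}{35}\right) 40066 = - \frac{10537358}{35}$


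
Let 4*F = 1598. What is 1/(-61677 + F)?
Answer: -2/122555 ≈ -1.6319e-5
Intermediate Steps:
F = 799/2 (F = (1/4)*1598 = 799/2 ≈ 399.50)
1/(-61677 + F) = 1/(-61677 + 799/2) = 1/(-122555/2) = -2/122555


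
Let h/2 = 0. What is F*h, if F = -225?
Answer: 0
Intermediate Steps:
h = 0 (h = 2*0 = 0)
F*h = -225*0 = 0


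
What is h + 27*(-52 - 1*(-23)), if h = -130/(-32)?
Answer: -12463/16 ≈ -778.94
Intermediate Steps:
h = 65/16 (h = -130*(-1/32) = 65/16 ≈ 4.0625)
h + 27*(-52 - 1*(-23)) = 65/16 + 27*(-52 - 1*(-23)) = 65/16 + 27*(-52 + 23) = 65/16 + 27*(-29) = 65/16 - 783 = -12463/16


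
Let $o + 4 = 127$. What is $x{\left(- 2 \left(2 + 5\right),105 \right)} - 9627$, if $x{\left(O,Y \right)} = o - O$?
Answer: $-9490$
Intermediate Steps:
$o = 123$ ($o = -4 + 127 = 123$)
$x{\left(O,Y \right)} = 123 - O$
$x{\left(- 2 \left(2 + 5\right),105 \right)} - 9627 = \left(123 - - 2 \left(2 + 5\right)\right) - 9627 = \left(123 - \left(-2\right) 7\right) - 9627 = \left(123 - -14\right) - 9627 = \left(123 + 14\right) - 9627 = 137 - 9627 = -9490$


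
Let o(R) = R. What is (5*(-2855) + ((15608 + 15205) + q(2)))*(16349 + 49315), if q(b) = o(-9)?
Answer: 1085360256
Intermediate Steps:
q(b) = -9
(5*(-2855) + ((15608 + 15205) + q(2)))*(16349 + 49315) = (5*(-2855) + ((15608 + 15205) - 9))*(16349 + 49315) = (-14275 + (30813 - 9))*65664 = (-14275 + 30804)*65664 = 16529*65664 = 1085360256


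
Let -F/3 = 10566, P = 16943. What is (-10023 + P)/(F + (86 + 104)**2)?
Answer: 3460/2201 ≈ 1.5720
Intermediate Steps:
F = -31698 (F = -3*10566 = -31698)
(-10023 + P)/(F + (86 + 104)**2) = (-10023 + 16943)/(-31698 + (86 + 104)**2) = 6920/(-31698 + 190**2) = 6920/(-31698 + 36100) = 6920/4402 = 6920*(1/4402) = 3460/2201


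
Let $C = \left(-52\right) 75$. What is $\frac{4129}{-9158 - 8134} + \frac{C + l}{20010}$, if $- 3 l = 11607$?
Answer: $- \frac{12053491}{19222940} \approx -0.62704$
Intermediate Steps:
$l = -3869$ ($l = \left(- \frac{1}{3}\right) 11607 = -3869$)
$C = -3900$
$\frac{4129}{-9158 - 8134} + \frac{C + l}{20010} = \frac{4129}{-9158 - 8134} + \frac{-3900 - 3869}{20010} = \frac{4129}{-17292} - \frac{7769}{20010} = 4129 \left(- \frac{1}{17292}\right) - \frac{7769}{20010} = - \frac{4129}{17292} - \frac{7769}{20010} = - \frac{12053491}{19222940}$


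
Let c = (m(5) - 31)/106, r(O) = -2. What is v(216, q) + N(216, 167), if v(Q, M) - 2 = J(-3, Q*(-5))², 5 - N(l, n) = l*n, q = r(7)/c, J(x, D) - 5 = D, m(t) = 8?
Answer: 1119560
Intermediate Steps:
J(x, D) = 5 + D
c = -23/106 (c = (8 - 31)/106 = -23*1/106 = -23/106 ≈ -0.21698)
q = 212/23 (q = -2/(-23/106) = -2*(-106/23) = 212/23 ≈ 9.2174)
N(l, n) = 5 - l*n
v(Q, M) = 2 + (5 - 5*Q)² (v(Q, M) = 2 + (5 + Q*(-5))² = 2 + (5 - 5*Q)²)
v(216, q) + N(216, 167) = (2 + 25*(-1 + 216)²) + (5 - 1*216*167) = (2 + 25*215²) + (5 - 36072) = (2 + 25*46225) - 36067 = (2 + 1155625) - 36067 = 1155627 - 36067 = 1119560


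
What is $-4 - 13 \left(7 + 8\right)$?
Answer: $-199$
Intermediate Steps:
$-4 - 13 \left(7 + 8\right) = -4 - 195 = -199$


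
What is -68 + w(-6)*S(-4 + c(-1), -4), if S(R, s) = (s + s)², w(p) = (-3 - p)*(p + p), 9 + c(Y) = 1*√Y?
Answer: -2372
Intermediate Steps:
c(Y) = -9 + √Y (c(Y) = -9 + 1*√Y = -9 + √Y)
w(p) = 2*p*(-3 - p) (w(p) = (-3 - p)*(2*p) = 2*p*(-3 - p))
S(R, s) = 4*s² (S(R, s) = (2*s)² = 4*s²)
-68 + w(-6)*S(-4 + c(-1), -4) = -68 + (-2*(-6)*(3 - 6))*(4*(-4)²) = -68 + (-2*(-6)*(-3))*(4*16) = -68 - 36*64 = -68 - 2304 = -2372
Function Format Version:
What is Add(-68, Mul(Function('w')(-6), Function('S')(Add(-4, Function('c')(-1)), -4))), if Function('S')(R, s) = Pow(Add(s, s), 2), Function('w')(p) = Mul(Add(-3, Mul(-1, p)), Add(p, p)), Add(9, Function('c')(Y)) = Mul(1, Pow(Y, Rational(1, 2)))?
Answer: -2372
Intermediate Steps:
Function('c')(Y) = Add(-9, Pow(Y, Rational(1, 2))) (Function('c')(Y) = Add(-9, Mul(1, Pow(Y, Rational(1, 2)))) = Add(-9, Pow(Y, Rational(1, 2))))
Function('w')(p) = Mul(2, p, Add(-3, Mul(-1, p))) (Function('w')(p) = Mul(Add(-3, Mul(-1, p)), Mul(2, p)) = Mul(2, p, Add(-3, Mul(-1, p))))
Function('S')(R, s) = Mul(4, Pow(s, 2)) (Function('S')(R, s) = Pow(Mul(2, s), 2) = Mul(4, Pow(s, 2)))
Add(-68, Mul(Function('w')(-6), Function('S')(Add(-4, Function('c')(-1)), -4))) = Add(-68, Mul(Mul(-2, -6, Add(3, -6)), Mul(4, Pow(-4, 2)))) = Add(-68, Mul(Mul(-2, -6, -3), Mul(4, 16))) = Add(-68, Mul(-36, 64)) = Add(-68, -2304) = -2372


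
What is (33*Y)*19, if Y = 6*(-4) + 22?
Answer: -1254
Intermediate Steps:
Y = -2 (Y = -24 + 22 = -2)
(33*Y)*19 = (33*(-2))*19 = -66*19 = -1254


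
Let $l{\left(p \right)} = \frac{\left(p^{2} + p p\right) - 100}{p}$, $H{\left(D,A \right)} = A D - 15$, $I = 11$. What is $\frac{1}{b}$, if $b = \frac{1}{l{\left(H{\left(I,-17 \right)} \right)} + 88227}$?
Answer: $\frac{8870173}{101} \approx 87824.0$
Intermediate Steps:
$H{\left(D,A \right)} = -15 + A D$
$l{\left(p \right)} = \frac{-100 + 2 p^{2}}{p}$ ($l{\left(p \right)} = \frac{\left(p^{2} + p^{2}\right) - 100}{p} = \frac{2 p^{2} - 100}{p} = \frac{-100 + 2 p^{2}}{p}$)
$b = \frac{101}{8870173}$ ($b = \frac{1}{\left(- \frac{100}{-15 - 187} + 2 \left(-15 - 187\right)\right) + 88227} = \frac{1}{\left(- \frac{100}{-202} + 2 \left(-202\right)\right) + 88227} = \frac{1}{\left(\left(-100\right) \left(- \frac{1}{202}\right) - 404\right) + 88227} = \frac{1}{\left(\frac{50}{101} - 404\right) + 88227} = \frac{1}{- \frac{40754}{101} + 88227} = \frac{1}{\frac{8870173}{101}} = \frac{101}{8870173} \approx 1.1386 \cdot 10^{-5}$)
$\frac{1}{b} = \frac{1}{\frac{101}{8870173}} = \frac{8870173}{101}$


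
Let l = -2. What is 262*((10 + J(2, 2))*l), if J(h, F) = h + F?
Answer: -7336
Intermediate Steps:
J(h, F) = F + h
262*((10 + J(2, 2))*l) = 262*((10 + (2 + 2))*(-2)) = 262*((10 + 4)*(-2)) = 262*(14*(-2)) = 262*(-28) = -7336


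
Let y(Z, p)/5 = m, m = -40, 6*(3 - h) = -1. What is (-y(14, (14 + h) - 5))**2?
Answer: 40000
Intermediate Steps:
h = 19/6 (h = 3 - 1/6*(-1) = 3 + 1/6 = 19/6 ≈ 3.1667)
y(Z, p) = -200 (y(Z, p) = 5*(-40) = -200)
(-y(14, (14 + h) - 5))**2 = (-1*(-200))**2 = 200**2 = 40000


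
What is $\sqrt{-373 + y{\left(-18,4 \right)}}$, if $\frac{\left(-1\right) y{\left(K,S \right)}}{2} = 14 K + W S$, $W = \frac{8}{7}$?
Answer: $\frac{\sqrt{5971}}{7} \approx 11.039$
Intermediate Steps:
$W = \frac{8}{7}$ ($W = 8 \cdot \frac{1}{7} = \frac{8}{7} \approx 1.1429$)
$y{\left(K,S \right)} = - 28 K - \frac{16 S}{7}$ ($y{\left(K,S \right)} = - 2 \left(14 K + \frac{8 S}{7}\right) = - 28 K - \frac{16 S}{7}$)
$\sqrt{-373 + y{\left(-18,4 \right)}} = \sqrt{-373 - - \frac{3464}{7}} = \sqrt{-373 + \left(504 - \frac{64}{7}\right)} = \sqrt{-373 + \frac{3464}{7}} = \sqrt{\frac{853}{7}} = \frac{\sqrt{5971}}{7}$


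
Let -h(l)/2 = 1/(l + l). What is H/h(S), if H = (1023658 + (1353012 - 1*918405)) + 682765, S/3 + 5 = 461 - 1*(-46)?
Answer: -3224391180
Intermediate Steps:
S = 1506 (S = -15 + 3*(461 - 1*(-46)) = -15 + 3*(461 + 46) = -15 + 3*507 = -15 + 1521 = 1506)
H = 2141030 (H = (1023658 + (1353012 - 918405)) + 682765 = (1023658 + 434607) + 682765 = 1458265 + 682765 = 2141030)
h(l) = -1/l (h(l) = -2/(l + l) = -2*1/(2*l) = -1/l)
H/h(S) = 2141030/((-1/1506)) = 2141030/((-1*1/1506)) = 2141030/(-1/1506) = 2141030*(-1506) = -3224391180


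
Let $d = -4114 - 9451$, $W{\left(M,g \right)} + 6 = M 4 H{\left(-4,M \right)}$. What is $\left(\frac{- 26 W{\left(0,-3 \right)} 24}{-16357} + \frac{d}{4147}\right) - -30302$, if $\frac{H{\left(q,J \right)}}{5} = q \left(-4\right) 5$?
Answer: $\frac{186838397235}{6166589} \approx 30299.0$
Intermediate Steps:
$H{\left(q,J \right)} = - 100 q$ ($H{\left(q,J \right)} = 5 q \left(-4\right) 5 = 5 - 4 q 5 = 5 \left(- 20 q\right) = - 100 q$)
$W{\left(M,g \right)} = -6 + 1600 M$ ($W{\left(M,g \right)} = -6 + M 4 \left(\left(-100\right) \left(-4\right)\right) = -6 + 4 M 400 = -6 + 1600 M$)
$d = -13565$
$\left(\frac{- 26 W{\left(0,-3 \right)} 24}{-16357} + \frac{d}{4147}\right) - -30302 = \left(\frac{- 26 \left(-6 + 1600 \cdot 0\right) 24}{-16357} - \frac{13565}{4147}\right) - -30302 = \left(- 26 \left(-6 + 0\right) 24 \left(- \frac{1}{16357}\right) - \frac{13565}{4147}\right) + 30302 = \left(\left(-26\right) \left(-6\right) 24 \left(- \frac{1}{16357}\right) - \frac{13565}{4147}\right) + 30302 = \left(156 \cdot 24 \left(- \frac{1}{16357}\right) - \frac{13565}{4147}\right) + 30302 = \left(3744 \left(- \frac{1}{16357}\right) - \frac{13565}{4147}\right) + 30302 = \left(- \frac{3744}{16357} - \frac{13565}{4147}\right) + 30302 = - \frac{21582643}{6166589} + 30302 = \frac{186838397235}{6166589}$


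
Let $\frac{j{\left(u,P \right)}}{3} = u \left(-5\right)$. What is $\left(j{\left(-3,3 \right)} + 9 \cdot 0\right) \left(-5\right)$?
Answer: $-225$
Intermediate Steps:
$j{\left(u,P \right)} = - 15 u$ ($j{\left(u,P \right)} = 3 u \left(-5\right) = 3 \left(- 5 u\right) = - 15 u$)
$\left(j{\left(-3,3 \right)} + 9 \cdot 0\right) \left(-5\right) = \left(\left(-15\right) \left(-3\right) + 9 \cdot 0\right) \left(-5\right) = \left(45 + 0\right) \left(-5\right) = 45 \left(-5\right) = -225$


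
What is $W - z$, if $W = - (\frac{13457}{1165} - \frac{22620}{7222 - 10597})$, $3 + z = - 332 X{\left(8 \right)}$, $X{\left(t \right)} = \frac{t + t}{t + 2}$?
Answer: $\frac{27048506}{52425} \approx 515.95$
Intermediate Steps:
$X{\left(t \right)} = \frac{2 t}{2 + t}$
$z = - \frac{2671}{5}$ ($z = -3 - 332 \cdot 2 \cdot 8 \frac{1}{2 + 8} = -3 - 332 \cdot 2 \cdot 8 \cdot \frac{1}{10} = -3 - \frac{2656}{5} = - \frac{2671}{5} \approx -534.2$)
$W = - \frac{956929}{52425}$ ($W = - (13457 \cdot \frac{1}{1165} - \frac{22620}{7222 - 10597}) = - (\frac{13457}{1165} - \frac{22620}{-3375}) = - (\frac{13457}{1165} - - \frac{1508}{225}) = - (\frac{13457}{1165} + \frac{1508}{225}) = \left(-1\right) \frac{956929}{52425} = - \frac{956929}{52425} \approx -18.253$)
$W - z = - \frac{956929}{52425} - - \frac{2671}{5} = - \frac{956929}{52425} + \frac{2671}{5} = \frac{27048506}{52425}$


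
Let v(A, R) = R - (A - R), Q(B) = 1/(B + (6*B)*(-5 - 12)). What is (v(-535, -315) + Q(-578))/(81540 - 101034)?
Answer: 5545909/1138020732 ≈ 0.0048733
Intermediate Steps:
Q(B) = -1/(101*B) (Q(B) = 1/(B + (6*B)*(-17)) = 1/(B - 102*B) = 1/(-101*B) = -1/(101*B))
v(A, R) = -A + 2*R (v(A, R) = R + (R - A) = -A + 2*R)
(v(-535, -315) + Q(-578))/(81540 - 101034) = ((-1*(-535) + 2*(-315)) - 1/101/(-578))/(81540 - 101034) = ((535 - 630) - 1/101*(-1/578))/(-19494) = (-95 + 1/58378)*(-1/19494) = -5545909/58378*(-1/19494) = 5545909/1138020732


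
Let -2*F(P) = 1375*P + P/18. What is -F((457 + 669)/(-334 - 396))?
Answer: -13934813/13140 ≈ -1060.5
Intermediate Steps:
F(P) = -24751*P/36 (F(P) = -(1375*P + P/18)/2 = -24751*P/36)
-F((457 + 669)/(-334 - 396)) = -(-24751)*(457 + 669)/(-334 - 396)/36 = -(-24751)*1126/(-730)/36 = -(-24751)*1126*(-1/730)/36 = -(-24751)*(-563)/(36*365) = -1*13934813/13140 = -13934813/13140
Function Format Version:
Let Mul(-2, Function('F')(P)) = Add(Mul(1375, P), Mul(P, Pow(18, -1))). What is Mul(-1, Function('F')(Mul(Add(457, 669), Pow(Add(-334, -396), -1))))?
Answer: Rational(-13934813, 13140) ≈ -1060.5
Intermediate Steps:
Function('F')(P) = Mul(Rational(-24751, 36), P) (Function('F')(P) = Mul(Rational(-1, 2), Add(Mul(1375, P), Mul(P, Pow(18, -1)))) = Mul(Rational(-1, 2), Add(Mul(1375, P), Mul(P, Rational(1, 18)))) = Mul(Rational(-1, 2), Add(Mul(1375, P), Mul(Rational(1, 18), P))) = Mul(Rational(-1, 2), Mul(Rational(24751, 18), P)) = Mul(Rational(-24751, 36), P))
Mul(-1, Function('F')(Mul(Add(457, 669), Pow(Add(-334, -396), -1)))) = Mul(-1, Mul(Rational(-24751, 36), Mul(Add(457, 669), Pow(Add(-334, -396), -1)))) = Mul(-1, Mul(Rational(-24751, 36), Mul(1126, Pow(-730, -1)))) = Mul(-1, Mul(Rational(-24751, 36), Mul(1126, Rational(-1, 730)))) = Mul(-1, Mul(Rational(-24751, 36), Rational(-563, 365))) = Mul(-1, Rational(13934813, 13140)) = Rational(-13934813, 13140)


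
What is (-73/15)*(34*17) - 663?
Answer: -52139/15 ≈ -3475.9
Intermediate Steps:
(-73/15)*(34*17) - 663 = -73*1/15*578 - 663 = -73/15*578 - 663 = -42194/15 - 663 = -52139/15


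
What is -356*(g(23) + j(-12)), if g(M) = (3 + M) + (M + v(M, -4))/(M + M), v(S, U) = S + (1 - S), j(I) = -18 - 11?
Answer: 20292/23 ≈ 882.26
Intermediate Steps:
j(I) = -29
v(S, U) = 1
g(M) = 3 + M + (1 + M)/(2*M) (g(M) = (3 + M) + (M + 1)/(M + M) = (3 + M) + (1 + M)/((2*M)) = (3 + M) + (1 + M)*(1/(2*M)) = (3 + M) + (1 + M)/(2*M) = 3 + M + (1 + M)/(2*M))
-356*(g(23) + j(-12)) = -356*((7/2 + 23 + (1/2)/23) - 29) = -356*((7/2 + 23 + (1/2)*(1/23)) - 29) = -356*((7/2 + 23 + 1/46) - 29) = -356*(610/23 - 29) = -356*(-57/23) = 20292/23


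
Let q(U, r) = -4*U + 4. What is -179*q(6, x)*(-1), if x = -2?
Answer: -3580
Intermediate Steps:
q(U, r) = 4 - 4*U
-179*q(6, x)*(-1) = -179*(4 - 4*6)*(-1) = -179*(4 - 24)*(-1) = -(-3580)*(-1) = -179*20 = -3580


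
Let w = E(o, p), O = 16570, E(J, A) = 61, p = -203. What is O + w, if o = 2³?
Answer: 16631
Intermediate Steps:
o = 8
w = 61
O + w = 16570 + 61 = 16631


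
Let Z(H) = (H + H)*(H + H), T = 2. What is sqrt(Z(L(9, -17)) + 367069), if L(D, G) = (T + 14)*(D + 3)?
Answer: 5*sqrt(20581) ≈ 717.30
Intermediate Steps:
L(D, G) = 48 + 16*D (L(D, G) = (2 + 14)*(D + 3) = 16*(3 + D) = 48 + 16*D)
Z(H) = 4*H**2 (Z(H) = (2*H)*(2*H) = 4*H**2)
sqrt(Z(L(9, -17)) + 367069) = sqrt(4*(48 + 16*9)**2 + 367069) = sqrt(4*(48 + 144)**2 + 367069) = sqrt(4*192**2 + 367069) = sqrt(4*36864 + 367069) = sqrt(147456 + 367069) = sqrt(514525) = 5*sqrt(20581)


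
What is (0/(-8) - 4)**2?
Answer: 16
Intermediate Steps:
(0/(-8) - 4)**2 = (0*(-1/8) - 4)**2 = (0 - 4)**2 = (-4)**2 = 16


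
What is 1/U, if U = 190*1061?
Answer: 1/201590 ≈ 4.9606e-6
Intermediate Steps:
U = 201590
1/U = 1/201590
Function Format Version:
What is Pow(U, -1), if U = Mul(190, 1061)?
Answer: Rational(1, 201590) ≈ 4.9606e-6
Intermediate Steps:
U = 201590
Pow(U, -1) = Pow(201590, -1) = Rational(1, 201590)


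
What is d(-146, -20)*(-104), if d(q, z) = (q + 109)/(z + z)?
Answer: -481/5 ≈ -96.200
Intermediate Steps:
d(q, z) = (109 + q)/(2*z) (d(q, z) = (109 + q)/((2*z)) = (109 + q)*(1/(2*z)) = (109 + q)/(2*z))
d(-146, -20)*(-104) = ((½)*(109 - 146)/(-20))*(-104) = ((½)*(-1/20)*(-37))*(-104) = (37/40)*(-104) = -481/5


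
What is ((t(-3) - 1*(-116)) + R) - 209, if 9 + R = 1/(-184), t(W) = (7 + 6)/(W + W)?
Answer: -57503/552 ≈ -104.17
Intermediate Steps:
t(W) = 13/(2*W) (t(W) = 13/((2*W)) = 13*(1/(2*W)) = 13/(2*W))
R = -1657/184 (R = -9 + 1/(-184) = -9 - 1/184 = -1657/184 ≈ -9.0054)
((t(-3) - 1*(-116)) + R) - 209 = (((13/2)/(-3) - 1*(-116)) - 1657/184) - 209 = (((13/2)*(-⅓) + 116) - 1657/184) - 209 = ((-13/6 + 116) - 1657/184) - 209 = (683/6 - 1657/184) - 209 = 57865/552 - 209 = -57503/552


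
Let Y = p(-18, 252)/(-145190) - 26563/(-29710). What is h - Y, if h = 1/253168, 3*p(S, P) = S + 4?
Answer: -29292577448561/32761925809296 ≈ -0.89410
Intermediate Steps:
p(S, P) = 4/3 + S/3 (p(S, P) = (S + 4)/3 = (4 + S)/3 = 4/3 + S/3)
Y = 231409237/258815694 (Y = (4/3 + (1/3)*(-18))/(-145190) - 26563/(-29710) = (4/3 - 6)*(-1/145190) - 26563*(-1/29710) = -14/3*(-1/145190) + 26563/29710 = 7/217785 + 26563/29710 = 231409237/258815694 ≈ 0.89411)
h = 1/253168 ≈ 3.9499e-6
h - Y = 1/253168 - 1*231409237/258815694 = 1/253168 - 231409237/258815694 = -29292577448561/32761925809296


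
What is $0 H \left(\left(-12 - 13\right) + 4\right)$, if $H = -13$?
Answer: $0$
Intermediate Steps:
$0 H \left(\left(-12 - 13\right) + 4\right) = 0 \left(-13\right) \left(\left(-12 - 13\right) + 4\right) = 0 \left(-25 + 4\right) = 0 \left(-21\right) = 0$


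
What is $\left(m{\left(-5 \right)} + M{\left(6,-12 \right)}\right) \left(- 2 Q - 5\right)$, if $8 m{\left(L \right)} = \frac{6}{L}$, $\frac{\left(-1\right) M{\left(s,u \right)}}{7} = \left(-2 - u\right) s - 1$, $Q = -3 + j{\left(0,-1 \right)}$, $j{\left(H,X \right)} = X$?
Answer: $- \frac{24789}{20} \approx -1239.4$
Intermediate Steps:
$Q = -4$ ($Q = -3 - 1 = -4$)
$M{\left(s,u \right)} = 7 - 7 s \left(-2 - u\right)$ ($M{\left(s,u \right)} = - 7 \left(\left(-2 - u\right) s - 1\right) = - 7 \left(s \left(-2 - u\right) - 1\right) = - 7 \left(-1 + s \left(-2 - u\right)\right) = 7 - 7 s \left(-2 - u\right)$)
$m{\left(L \right)} = \frac{3}{4 L}$ ($m{\left(L \right)} = \frac{6 \frac{1}{L}}{8} = \frac{3}{4 L}$)
$\left(m{\left(-5 \right)} + M{\left(6,-12 \right)}\right) \left(- 2 Q - 5\right) = \left(\frac{3}{4 \left(-5\right)} + \left(7 + 14 \cdot 6 + 7 \cdot 6 \left(-12\right)\right)\right) \left(\left(-2\right) \left(-4\right) - 5\right) = \left(\frac{3}{4} \left(- \frac{1}{5}\right) + \left(7 + 84 - 504\right)\right) \left(8 - 5\right) = \left(- \frac{3}{20} - 413\right) 3 = \left(- \frac{8263}{20}\right) 3 = - \frac{24789}{20}$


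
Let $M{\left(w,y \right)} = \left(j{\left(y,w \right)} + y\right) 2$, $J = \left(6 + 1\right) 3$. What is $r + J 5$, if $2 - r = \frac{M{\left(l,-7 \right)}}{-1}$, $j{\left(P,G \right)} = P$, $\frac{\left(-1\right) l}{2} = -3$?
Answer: $79$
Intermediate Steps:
$l = 6$ ($l = \left(-2\right) \left(-3\right) = 6$)
$J = 21$ ($J = 7 \cdot 3 = 21$)
$M{\left(w,y \right)} = 4 y$ ($M{\left(w,y \right)} = \left(y + y\right) 2 = 2 y 2 = 4 y$)
$r = -26$ ($r = 2 - \frac{4 \left(-7\right)}{-1} = 2 - \left(-28\right) \left(-1\right) = 2 - 28 = -26$)
$r + J 5 = -26 + 21 \cdot 5 = -26 + 105 = 79$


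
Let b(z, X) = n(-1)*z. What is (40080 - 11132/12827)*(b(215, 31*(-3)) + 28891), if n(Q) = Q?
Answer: 14742189022928/12827 ≈ 1.1493e+9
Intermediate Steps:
b(z, X) = -z
(40080 - 11132/12827)*(b(215, 31*(-3)) + 28891) = (40080 - 11132/12827)*(-1*215 + 28891) = (40080 - 11132*1/12827)*(-215 + 28891) = (40080 - 11132/12827)*28676 = (514095028/12827)*28676 = 14742189022928/12827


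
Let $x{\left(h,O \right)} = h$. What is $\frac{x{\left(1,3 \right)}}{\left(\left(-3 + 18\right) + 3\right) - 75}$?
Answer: $- \frac{1}{57} \approx -0.017544$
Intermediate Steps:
$\frac{x{\left(1,3 \right)}}{\left(\left(-3 + 18\right) + 3\right) - 75} = 1 \frac{1}{\left(\left(-3 + 18\right) + 3\right) - 75} = 1 \frac{1}{\left(15 + 3\right) - 75} = 1 \frac{1}{18 - 75} = 1 \frac{1}{-57} = 1 \left(- \frac{1}{57}\right) = - \frac{1}{57}$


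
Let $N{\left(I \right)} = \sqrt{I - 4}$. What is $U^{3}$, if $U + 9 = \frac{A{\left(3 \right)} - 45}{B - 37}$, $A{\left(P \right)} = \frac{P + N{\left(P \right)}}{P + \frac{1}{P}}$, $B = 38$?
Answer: $- \frac{74853477}{500} + \frac{1268811 i}{500} \approx -1.4971 \cdot 10^{5} + 2537.6 i$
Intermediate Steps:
$N{\left(I \right)} = \sqrt{-4 + I}$
$A{\left(P \right)} = \frac{P + \sqrt{-4 + P}}{P + \frac{1}{P}}$
$U = - \frac{531}{10} + \frac{3 i}{10}$ ($U = -9 + \frac{\frac{3 \left(3 + \sqrt{-4 + 3}\right)}{1 + 3^{2}} - 45}{38 - 37} = -9 + \frac{\frac{3 \left(3 + \sqrt{-1}\right)}{1 + 9} - 45}{1} = -9 + \left(\frac{3 \left(3 + i\right)}{10} - 45\right) 1 = -9 + \left(3 \cdot \frac{1}{10} \left(3 + i\right) - 45\right) 1 = -9 + \left(\left(\frac{9}{10} + \frac{3 i}{10}\right) - 45\right) 1 = -9 + \left(- \frac{441}{10} + \frac{3 i}{10}\right) 1 = -9 - \left(\frac{441}{10} - \frac{3 i}{10}\right) = - \frac{531}{10} + \frac{3 i}{10} \approx -53.1 + 0.3 i$)
$U^{3} = \left(- \frac{531}{10} + \frac{3 i}{10}\right)^{3}$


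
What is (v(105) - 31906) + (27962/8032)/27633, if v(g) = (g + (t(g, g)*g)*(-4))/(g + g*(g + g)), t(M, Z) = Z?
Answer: -747142746610889/23415541008 ≈ -31908.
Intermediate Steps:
v(g) = (g - 4*g²)/(g + 2*g²) (v(g) = (g + (g*g)*(-4))/(g + g*(g + g)) = (g + g²*(-4))/(g + g*(2*g)) = (g - 4*g²)/(g + 2*g²))
(v(105) - 31906) + (27962/8032)/27633 = ((1 - 4*105)/(1 + 2*105) - 31906) + (27962/8032)/27633 = ((1 - 420)/(1 + 210) - 31906) + (27962*(1/8032))*(1/27633) = (-419/211 - 31906) + (13981/4016)*(1/27633) = ((1/211)*(-419) - 31906) + 13981/110974128 = (-419/211 - 31906) + 13981/110974128 = -6732585/211 + 13981/110974128 = -747142746610889/23415541008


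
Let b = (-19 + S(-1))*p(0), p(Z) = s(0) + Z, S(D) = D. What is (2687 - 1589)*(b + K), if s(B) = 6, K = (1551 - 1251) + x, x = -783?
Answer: -662094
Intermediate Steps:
K = -483 (K = (1551 - 1251) - 783 = 300 - 783 = -483)
p(Z) = 6 + Z
b = -120 (b = (-19 - 1)*(6 + 0) = -20*6 = -120)
(2687 - 1589)*(b + K) = (2687 - 1589)*(-120 - 483) = 1098*(-603) = -662094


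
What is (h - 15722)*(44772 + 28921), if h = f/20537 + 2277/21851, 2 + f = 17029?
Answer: -519896109278998384/448753987 ≈ -1.1585e+9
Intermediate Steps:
f = 17027 (f = -2 + 17029 = 17027)
h = 418819726/448753987 (h = 17027/20537 + 2277/21851 = 418819726/448753987 ≈ 0.93329)
(h - 15722)*(44772 + 28921) = (418819726/448753987 - 15722)*(44772 + 28921) = -7054891363888/448753987*73693 = -519896109278998384/448753987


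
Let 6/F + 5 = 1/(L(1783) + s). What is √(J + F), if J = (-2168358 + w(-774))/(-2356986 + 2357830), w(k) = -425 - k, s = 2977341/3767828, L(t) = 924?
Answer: I*√138856794642242336312851768955/7350600348014 ≈ 50.694*I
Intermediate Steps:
s = 2977341/3767828 (s = 2977341*(1/3767828) = 2977341/3767828 ≈ 0.79020)
F = -20906702478/17418484237 (F = 6/(-5 + 1/(924 + 2977341/3767828)) = 6/(-5 + 1/(3484450413/3767828)) = 6/(-5 + 3767828/3484450413) = 6/(-17418484237/3484450413) = 6*(-3484450413/17418484237) = -20906702478/17418484237 ≈ -1.2003)
J = -2168009/844 (J = (-2168358 + (-425 - 1*(-774)))/(-2356986 + 2357830) = (-2168358 + (-425 + 774))/844 = (-2168358 + 349)*(1/844) = -2168009*1/844 = -2168009/844 ≈ -2568.7)
√(J + F) = √(-2168009/844 - 20906702478/17418484237) = √(-37781075849065565/14701200696028) = I*√138856794642242336312851768955/7350600348014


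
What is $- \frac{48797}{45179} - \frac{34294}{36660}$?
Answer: $- \frac{128394871}{63702390} \approx -2.0155$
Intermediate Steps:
$- \frac{48797}{45179} - \frac{34294}{36660} = \left(-48797\right) \frac{1}{45179} - \frac{1319}{1410} = - \frac{48797}{45179} - \frac{1319}{1410} = - \frac{128394871}{63702390}$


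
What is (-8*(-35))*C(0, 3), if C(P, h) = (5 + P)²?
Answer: 7000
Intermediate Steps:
(-8*(-35))*C(0, 3) = (-8*(-35))*(5 + 0)² = 280*5² = 280*25 = 7000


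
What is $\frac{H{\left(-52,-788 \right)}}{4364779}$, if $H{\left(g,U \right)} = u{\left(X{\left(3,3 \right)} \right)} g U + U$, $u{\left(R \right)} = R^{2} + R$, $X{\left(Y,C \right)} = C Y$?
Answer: $\frac{3687052}{4364779} \approx 0.84473$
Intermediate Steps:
$u{\left(R \right)} = R + R^{2}$
$H{\left(g,U \right)} = U + 90 U g$ ($H{\left(g,U \right)} = 3 \cdot 3 \left(1 + 3 \cdot 3\right) g U + U = 9 \left(1 + 9\right) g U + U = 9 \cdot 10 g U + U = 90 g U + U = 90 U g + U = U + 90 U g$)
$\frac{H{\left(-52,-788 \right)}}{4364779} = \frac{\left(-788\right) \left(1 + 90 \left(-52\right)\right)}{4364779} = - 788 \left(1 - 4680\right) \frac{1}{4364779} = \left(-788\right) \left(-4679\right) \frac{1}{4364779} = 3687052 \cdot \frac{1}{4364779} = \frac{3687052}{4364779}$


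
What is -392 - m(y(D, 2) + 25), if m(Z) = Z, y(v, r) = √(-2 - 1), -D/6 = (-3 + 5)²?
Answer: -417 - I*√3 ≈ -417.0 - 1.732*I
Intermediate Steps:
D = -24 (D = -6*(-3 + 5)² = -6*2² = -6*4 = -24)
y(v, r) = I*√3 (y(v, r) = √(-3) = I*√3)
-392 - m(y(D, 2) + 25) = -392 - (I*√3 + 25) = -392 - (25 + I*√3) = -392 + (-25 - I*√3) = -417 - I*√3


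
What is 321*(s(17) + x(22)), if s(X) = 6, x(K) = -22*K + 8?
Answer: -150870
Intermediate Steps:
x(K) = 8 - 22*K
321*(s(17) + x(22)) = 321*(6 + (8 - 22*22)) = 321*(6 + (8 - 484)) = 321*(6 - 476) = 321*(-470) = -150870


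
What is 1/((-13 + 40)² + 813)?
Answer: 1/1542 ≈ 0.00064851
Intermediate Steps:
1/((-13 + 40)² + 813) = 1/(27² + 813) = 1/(729 + 813) = 1/1542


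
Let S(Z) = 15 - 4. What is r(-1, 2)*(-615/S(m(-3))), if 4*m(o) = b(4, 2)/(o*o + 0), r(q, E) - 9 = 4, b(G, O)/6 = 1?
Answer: -7995/11 ≈ -726.82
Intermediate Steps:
b(G, O) = 6 (b(G, O) = 6*1 = 6)
r(q, E) = 13 (r(q, E) = 9 + 4 = 13)
m(o) = 3/(2*o²) (m(o) = (6/(o*o + 0))/4 = (6/(o² + 0))/4 = (6/(o²))/4 = (6/o²)/4 = 3/(2*o²))
S(Z) = 11
r(-1, 2)*(-615/S(m(-3))) = 13*(-615/11) = -7995/11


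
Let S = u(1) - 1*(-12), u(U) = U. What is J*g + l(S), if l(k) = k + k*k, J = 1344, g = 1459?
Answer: 1961078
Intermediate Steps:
S = 13 (S = 1 - 1*(-12) = 1 + 12 = 13)
l(k) = k + k²
J*g + l(S) = 1344*1459 + 13*(1 + 13) = 1960896 + 13*14 = 1960896 + 182 = 1961078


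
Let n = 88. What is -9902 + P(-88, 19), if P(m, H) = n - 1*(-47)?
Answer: -9767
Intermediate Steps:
P(m, H) = 135 (P(m, H) = 88 - 1*(-47) = 88 + 47 = 135)
-9902 + P(-88, 19) = -9902 + 135 = -9767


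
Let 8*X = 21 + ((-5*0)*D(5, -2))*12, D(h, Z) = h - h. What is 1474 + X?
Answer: 11813/8 ≈ 1476.6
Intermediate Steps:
D(h, Z) = 0
X = 21/8 (X = (21 + (-5*0*0)*12)/8 = (21 + (0*0)*12)/8 = (21 + 0*12)/8 = (21 + 0)/8 = (⅛)*21 = 21/8 ≈ 2.6250)
1474 + X = 1474 + 21/8 = 11813/8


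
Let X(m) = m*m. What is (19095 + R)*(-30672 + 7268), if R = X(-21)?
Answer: -457220544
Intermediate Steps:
X(m) = m²
R = 441 (R = (-21)² = 441)
(19095 + R)*(-30672 + 7268) = (19095 + 441)*(-30672 + 7268) = 19536*(-23404) = -457220544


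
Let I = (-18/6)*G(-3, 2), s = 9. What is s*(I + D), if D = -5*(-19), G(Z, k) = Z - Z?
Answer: 855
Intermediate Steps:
G(Z, k) = 0
D = 95
I = 0 (I = -18/6*0 = -3*1*0 = -3*0 = 0)
s*(I + D) = 9*(0 + 95) = 9*95 = 855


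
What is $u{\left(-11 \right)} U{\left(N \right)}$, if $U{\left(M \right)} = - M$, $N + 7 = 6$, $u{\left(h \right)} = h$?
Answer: $-11$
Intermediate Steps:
$N = -1$ ($N = -7 + 6 = -1$)
$u{\left(-11 \right)} U{\left(N \right)} = - 11 \left(\left(-1\right) \left(-1\right)\right) = \left(-11\right) 1 = -11$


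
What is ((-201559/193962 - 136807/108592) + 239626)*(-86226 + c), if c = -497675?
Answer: -133955575725282139411/957396432 ≈ -1.3992e+11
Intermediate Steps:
((-201559/193962 - 136807/108592) + 239626)*(-86226 + c) = ((-201559/193962 - 136807/108592) + 239626)*(-86226 - 497675) = ((-201559*1/193962 - 136807*1/108592) + 239626)*(-583901) = ((-201559/193962 - 12437/9872) + 239626)*(-583901) = (-2201047921/957396432 + 239626)*(-583901) = (229414876366511/957396432)*(-583901) = -133955575725282139411/957396432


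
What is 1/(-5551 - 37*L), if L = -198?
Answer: 1/1775 ≈ 0.00056338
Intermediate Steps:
1/(-5551 - 37*L) = 1/(-5551 - 37*(-198)) = 1/(-5551 + 7326) = 1/1775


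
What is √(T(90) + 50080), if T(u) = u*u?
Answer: 2*√14545 ≈ 241.21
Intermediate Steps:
T(u) = u²
√(T(90) + 50080) = √(90² + 50080) = √(8100 + 50080) = √58180 = 2*√14545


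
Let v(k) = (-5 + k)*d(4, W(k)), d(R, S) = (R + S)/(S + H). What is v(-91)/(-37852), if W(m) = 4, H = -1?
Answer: 64/9463 ≈ 0.0067632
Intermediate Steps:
d(R, S) = (R + S)/(-1 + S) (d(R, S) = (R + S)/(S - 1) = (R + S)/(-1 + S))
v(k) = -40/3 + 8*k/3 (v(k) = (-5 + k)*((4 + 4)/(-1 + 4)) = (-5 + k)*(8/3) = -40/3 + 8*k/3)
v(-91)/(-37852) = (-40/3 + (8/3)*(-91))/(-37852) = (-40/3 - 728/3)*(-1/37852) = -256*(-1/37852) = 64/9463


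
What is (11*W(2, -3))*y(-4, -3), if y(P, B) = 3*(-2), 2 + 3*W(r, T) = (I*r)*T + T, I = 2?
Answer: 374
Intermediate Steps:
W(r, T) = -⅔ + T/3 + 2*T*r/3 (W(r, T) = -⅔ + ((2*r)*T + T)/3 = -⅔ + (2*T*r + T)/3 = -⅔ + (T + 2*T*r)/3 = -⅔ + (T/3 + 2*T*r/3) = -⅔ + T/3 + 2*T*r/3)
y(P, B) = -6
(11*W(2, -3))*y(-4, -3) = (11*(-⅔ + (⅓)*(-3) + (⅔)*(-3)*2))*(-6) = (11*(-⅔ - 1 - 4))*(-6) = (11*(-17/3))*(-6) = -187/3*(-6) = 374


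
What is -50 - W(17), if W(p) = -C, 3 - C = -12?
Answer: -35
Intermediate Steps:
C = 15 (C = 3 - 1*(-12) = 3 + 12 = 15)
W(p) = -15 (W(p) = -1*15 = -15)
-50 - W(17) = -50 - 1*(-15) = -50 + 15 = -35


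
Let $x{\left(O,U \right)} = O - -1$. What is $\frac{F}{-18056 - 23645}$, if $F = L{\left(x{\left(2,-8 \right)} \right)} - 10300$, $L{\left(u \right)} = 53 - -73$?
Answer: $\frac{10174}{41701} \approx 0.24397$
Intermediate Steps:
$x{\left(O,U \right)} = 1 + O$ ($x{\left(O,U \right)} = O + 1 = 1 + O$)
$L{\left(u \right)} = 126$ ($L{\left(u \right)} = 53 + 73 = 126$)
$F = -10174$ ($F = 126 - 10300 = -10174$)
$\frac{F}{-18056 - 23645} = - \frac{10174}{-18056 - 23645} = - \frac{10174}{-41701} = \left(-10174\right) \left(- \frac{1}{41701}\right) = \frac{10174}{41701}$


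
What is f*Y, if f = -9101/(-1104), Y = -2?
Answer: -9101/552 ≈ -16.487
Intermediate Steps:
f = 9101/1104 (f = -9101*(-1/1104) = 9101/1104 ≈ 8.2437)
f*Y = (9101/1104)*(-2) = -9101/552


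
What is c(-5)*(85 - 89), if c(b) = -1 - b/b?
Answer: 8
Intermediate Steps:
c(b) = -2 (c(b) = -1 - 1*1 = -1 - 1 = -2)
c(-5)*(85 - 89) = -2*(85 - 89) = -2*(-4) = 8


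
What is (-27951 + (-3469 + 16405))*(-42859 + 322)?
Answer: 638693055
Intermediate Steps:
(-27951 + (-3469 + 16405))*(-42859 + 322) = (-27951 + 12936)*(-42537) = -15015*(-42537) = 638693055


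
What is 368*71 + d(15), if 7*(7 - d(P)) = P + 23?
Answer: 182907/7 ≈ 26130.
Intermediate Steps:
d(P) = 26/7 - P/7 (d(P) = 7 - (P + 23)/7 = 7 - (23 + P)/7 = 7 + (-23/7 - P/7) = 26/7 - P/7)
368*71 + d(15) = 368*71 + (26/7 - ⅐*15) = 26128 + (26/7 - 15/7) = 26128 + 11/7 = 182907/7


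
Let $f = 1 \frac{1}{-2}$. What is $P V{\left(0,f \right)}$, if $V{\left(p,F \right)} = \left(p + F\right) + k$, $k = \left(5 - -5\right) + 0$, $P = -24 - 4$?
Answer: $-266$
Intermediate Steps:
$P = -28$
$f = - \frac{1}{2}$ ($f = 1 \left(- \frac{1}{2}\right) = - \frac{1}{2} \approx -0.5$)
$k = 10$ ($k = \left(5 + 5\right) + 0 = 10 + 0 = 10$)
$V{\left(p,F \right)} = 10 + F + p$ ($V{\left(p,F \right)} = \left(p + F\right) + 10 = \left(F + p\right) + 10 = 10 + F + p$)
$P V{\left(0,f \right)} = - 28 \left(10 - \frac{1}{2} + 0\right) = \left(-28\right) \frac{19}{2} = -266$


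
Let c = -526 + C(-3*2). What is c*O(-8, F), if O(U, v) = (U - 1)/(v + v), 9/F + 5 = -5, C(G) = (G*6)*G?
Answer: -1550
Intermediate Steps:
C(G) = 6*G² (C(G) = (6*G)*G = 6*G²)
c = -310 (c = -526 + 6*(-3*2)² = -526 + 6*(-6)² = -526 + 6*36 = -526 + 216 = -310)
F = -9/10 (F = 9/(-5 - 5) = 9/(-10) = 9*(-⅒) = -9/10 ≈ -0.90000)
O(U, v) = (-1 + U)/(2*v) (O(U, v) = (-1 + U)/((2*v)) = (-1 + U)*(1/(2*v)) = (-1 + U)/(2*v))
c*O(-8, F) = -155*(-1 - 8)/(-9/10) = -155*(-10)*(-9)/9 = -310*5 = -1550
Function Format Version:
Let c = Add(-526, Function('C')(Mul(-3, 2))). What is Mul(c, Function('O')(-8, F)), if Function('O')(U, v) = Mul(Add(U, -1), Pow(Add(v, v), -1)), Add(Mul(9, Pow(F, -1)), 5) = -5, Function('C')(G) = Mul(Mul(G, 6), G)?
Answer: -1550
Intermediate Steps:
Function('C')(G) = Mul(6, Pow(G, 2)) (Function('C')(G) = Mul(Mul(6, G), G) = Mul(6, Pow(G, 2)))
c = -310 (c = Add(-526, Mul(6, Pow(Mul(-3, 2), 2))) = Add(-526, Mul(6, Pow(-6, 2))) = Add(-526, Mul(6, 36)) = Add(-526, 216) = -310)
F = Rational(-9, 10) (F = Mul(9, Pow(Add(-5, -5), -1)) = Mul(9, Pow(-10, -1)) = Mul(9, Rational(-1, 10)) = Rational(-9, 10) ≈ -0.90000)
Function('O')(U, v) = Mul(Rational(1, 2), Pow(v, -1), Add(-1, U)) (Function('O')(U, v) = Mul(Add(-1, U), Pow(Mul(2, v), -1)) = Mul(Add(-1, U), Mul(Rational(1, 2), Pow(v, -1))) = Mul(Rational(1, 2), Pow(v, -1), Add(-1, U)))
Mul(c, Function('O')(-8, F)) = Mul(-310, Mul(Rational(1, 2), Pow(Rational(-9, 10), -1), Add(-1, -8))) = Mul(-310, Mul(Rational(1, 2), Rational(-10, 9), -9)) = Mul(-310, 5) = -1550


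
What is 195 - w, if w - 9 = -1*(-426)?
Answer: -240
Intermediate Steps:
w = 435 (w = 9 - 1*(-426) = 9 + 426 = 435)
195 - w = 195 - 1*435 = 195 - 435 = -240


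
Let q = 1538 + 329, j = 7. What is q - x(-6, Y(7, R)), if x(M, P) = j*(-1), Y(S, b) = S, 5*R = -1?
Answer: 1874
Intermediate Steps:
R = -⅕ (R = (⅕)*(-1) = -⅕ ≈ -0.20000)
x(M, P) = -7 (x(M, P) = 7*(-1) = -7)
q = 1867
q - x(-6, Y(7, R)) = 1867 - 1*(-7) = 1867 + 7 = 1874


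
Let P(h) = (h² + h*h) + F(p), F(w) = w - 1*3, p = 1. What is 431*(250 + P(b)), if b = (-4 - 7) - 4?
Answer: 300838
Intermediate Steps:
b = -15 (b = -11 - 4 = -15)
F(w) = -3 + w (F(w) = w - 3 = -3 + w)
P(h) = -2 + 2*h² (P(h) = (h² + h*h) + (-3 + 1) = (h² + h²) - 2 = 2*h² - 2 = -2 + 2*h²)
431*(250 + P(b)) = 431*(250 + (-2 + 2*(-15)²)) = 431*(250 + (-2 + 2*225)) = 431*(250 + (-2 + 450)) = 431*(250 + 448) = 431*698 = 300838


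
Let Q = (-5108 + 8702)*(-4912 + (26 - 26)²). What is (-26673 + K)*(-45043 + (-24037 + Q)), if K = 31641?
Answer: -88046910144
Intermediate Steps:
Q = -17653728 (Q = 3594*(-4912 + 0²) = 3594*(-4912 + 0) = 3594*(-4912) = -17653728)
(-26673 + K)*(-45043 + (-24037 + Q)) = (-26673 + 31641)*(-45043 + (-24037 - 17653728)) = 4968*(-45043 - 17677765) = 4968*(-17722808) = -88046910144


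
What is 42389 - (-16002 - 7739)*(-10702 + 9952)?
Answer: -17763361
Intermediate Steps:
42389 - (-16002 - 7739)*(-10702 + 9952) = 42389 - (-23741)*(-750) = 42389 - 1*17805750 = 42389 - 17805750 = -17763361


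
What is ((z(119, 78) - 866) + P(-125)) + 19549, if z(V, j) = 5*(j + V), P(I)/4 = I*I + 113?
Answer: 82620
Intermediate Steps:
P(I) = 452 + 4*I² (P(I) = 4*(I*I + 113) = 4*(I² + 113) = 4*(113 + I²) = 452 + 4*I²)
z(V, j) = 5*V + 5*j (z(V, j) = 5*(V + j) = 5*V + 5*j)
((z(119, 78) - 866) + P(-125)) + 19549 = (((5*119 + 5*78) - 866) + (452 + 4*(-125)²)) + 19549 = (((595 + 390) - 866) + (452 + 4*15625)) + 19549 = ((985 - 866) + (452 + 62500)) + 19549 = (119 + 62952) + 19549 = 63071 + 19549 = 82620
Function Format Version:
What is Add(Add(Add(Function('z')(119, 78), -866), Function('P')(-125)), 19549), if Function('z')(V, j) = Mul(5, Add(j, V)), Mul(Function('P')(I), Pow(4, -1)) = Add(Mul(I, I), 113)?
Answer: 82620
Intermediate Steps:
Function('P')(I) = Add(452, Mul(4, Pow(I, 2))) (Function('P')(I) = Mul(4, Add(Mul(I, I), 113)) = Mul(4, Add(Pow(I, 2), 113)) = Mul(4, Add(113, Pow(I, 2))) = Add(452, Mul(4, Pow(I, 2))))
Function('z')(V, j) = Add(Mul(5, V), Mul(5, j)) (Function('z')(V, j) = Mul(5, Add(V, j)) = Add(Mul(5, V), Mul(5, j)))
Add(Add(Add(Function('z')(119, 78), -866), Function('P')(-125)), 19549) = Add(Add(Add(Add(Mul(5, 119), Mul(5, 78)), -866), Add(452, Mul(4, Pow(-125, 2)))), 19549) = Add(Add(Add(Add(595, 390), -866), Add(452, Mul(4, 15625))), 19549) = Add(Add(Add(985, -866), Add(452, 62500)), 19549) = Add(Add(119, 62952), 19549) = Add(63071, 19549) = 82620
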